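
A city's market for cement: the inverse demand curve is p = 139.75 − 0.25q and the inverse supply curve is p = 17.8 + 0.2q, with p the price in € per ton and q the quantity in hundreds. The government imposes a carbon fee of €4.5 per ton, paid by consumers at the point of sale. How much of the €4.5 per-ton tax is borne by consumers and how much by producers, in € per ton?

Consumers bear €2.5 per ton; producers bear €2 per ton.

Rewrite in direct form: qd = 559 − 4p and qs = 5p − 89.
Before the tax: set 559 − 4p = 5p − 89 → p* = €72, q* = 271.
With the tax collected from consumers, demand (in seller-price terms) shifts: qd = 559 − 4(p + 4.5).
Solving gives q = 261 with consumers paying €74.5 and producers receiving €70 (the €4.5 wedge).
Burden on consumers: €2.5; on producers: €2. (They sum to €4.5.)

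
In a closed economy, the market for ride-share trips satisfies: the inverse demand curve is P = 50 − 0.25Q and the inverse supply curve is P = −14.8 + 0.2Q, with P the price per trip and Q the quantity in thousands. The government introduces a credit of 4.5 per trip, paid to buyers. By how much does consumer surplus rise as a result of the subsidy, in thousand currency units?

Rewrite in direct form: Qd = 200 − 4P and Qs = 5P + 74.
Without the subsidy, 200 − 4P = 5P + 74 gives 9P = 126, so P* = 14 and Q* = 144.
With a per-unit subsidy paid to buyers, each effectively pays P − 4.5, so demand becomes Qd = 200 − 4(P − 4.5).
Solving gives Q = 154 with buyers paying 11.5 and suppliers receiving 16 (the 4.5 wedge).
ΔCS is the trapezoid between Q = 154 and Q = 144 of height 2.5: ½ · (144 + 154) · 2.5 = 372.5.

Consumer surplus rises by 372.5 thousand.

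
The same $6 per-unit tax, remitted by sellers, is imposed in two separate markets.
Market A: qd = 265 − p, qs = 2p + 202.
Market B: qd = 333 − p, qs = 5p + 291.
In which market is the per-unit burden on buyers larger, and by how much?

Market A: pre-tax p* = $21, q* = 244; post-tax q = 240; per-unit burden on buyers = $4.
Market B: pre-tax p* = $7, q* = 326; post-tax q = 321; per-unit burden on buyers = $5.
Difference: $4 vs $5 → market B is larger by $1.

Market B, by $1.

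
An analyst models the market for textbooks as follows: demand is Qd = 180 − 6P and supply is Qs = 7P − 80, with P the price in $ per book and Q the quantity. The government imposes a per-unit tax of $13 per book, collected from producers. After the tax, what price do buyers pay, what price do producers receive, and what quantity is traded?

Without the tax, 180 − 6P = 7P − 80 gives 13P = 260, so P* = $20 and Q* = 60.
With the tax collected from producers, supply shifts: Qs = 7(P − 13) − 80.
Solving gives Q = 18 with buyers paying $27 and producers receiving $14 (the $13 wedge).

Buyers pay $27; producers receive $14; quantity = 18.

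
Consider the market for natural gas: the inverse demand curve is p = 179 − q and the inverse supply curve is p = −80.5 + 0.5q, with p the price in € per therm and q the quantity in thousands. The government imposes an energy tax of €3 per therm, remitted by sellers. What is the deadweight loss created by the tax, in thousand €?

Deadweight loss = €3 thousand.

Rewrite in direct form: qd = 179 − p and qs = 2p + 161.
Without the tax, 179 − p = 2p + 161 gives 3p = 18, so p* = €6 and q* = 173.
With the tax collected from sellers, supply shifts: qs = 2(p − 3) + 161.
Solving gives q = 171 with consumers paying €8 and sellers receiving €5 (the €3 wedge).
Quantity falls by |ΔQ| = |173 − 171| = 2.
DWL = ½ · t · |ΔQ| = ½ · 3 · 2 = €3.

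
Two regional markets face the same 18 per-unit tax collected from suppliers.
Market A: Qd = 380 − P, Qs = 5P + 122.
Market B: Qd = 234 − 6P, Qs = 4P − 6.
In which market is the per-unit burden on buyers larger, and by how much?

Market A: pre-tax P* = 43, Q* = 337; post-tax Q = 322; per-unit burden on buyers = 15.
Market B: pre-tax P* = 24, Q* = 90; post-tax Q = 46.8; per-unit burden on buyers = 7.2.
Difference: 15 vs 7.2 → market A is larger by 7.8.

Market A, by 7.8.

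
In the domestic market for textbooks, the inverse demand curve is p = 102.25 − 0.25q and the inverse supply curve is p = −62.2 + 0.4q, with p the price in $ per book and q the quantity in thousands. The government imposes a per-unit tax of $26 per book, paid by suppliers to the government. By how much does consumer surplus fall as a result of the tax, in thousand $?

Consumer surplus falls by $2330 thousand.

Rewrite in direct form: qd = 409 − 4p and qs = 2.5p + 155.5.
Without the tax, 409 − 4p = 2.5p + 155.5 gives 6.5p = 253.5, so p* = $39 and q* = 253.
With the tax collected from suppliers, supply shifts: qs = 2.5(p − 26) + 155.5.
New equilibrium: consumers pay $49, suppliers receive $23, q = 213. (Wedge: pb − ps = 26.)
ΔCS is the trapezoid between Q = 213 and Q = 253 of height $10: ½ · (253 + 213) · 10 = $2330.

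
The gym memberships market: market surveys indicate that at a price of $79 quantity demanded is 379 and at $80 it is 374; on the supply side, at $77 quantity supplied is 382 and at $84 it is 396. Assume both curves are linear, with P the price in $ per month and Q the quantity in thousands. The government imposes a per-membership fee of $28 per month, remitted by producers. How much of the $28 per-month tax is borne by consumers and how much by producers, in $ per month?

Demand slope: (374 − 379)/(80 − 79) = -5, so Qd = 774 − 5P.
Supply slope: (396 − 382)/(84 − 77) = 2, so Qs = 2P + 228.
Before the tax: set 774 − 5P = 2P + 228 → P* = $78, Q* = 384.
With the tax collected from producers, supply shifts: Qs = 2(P − 28) + 228.
Solving gives Q = 344 with consumers paying $86 and producers receiving $58 (the $28 wedge).
Burden on consumers: $8; on producers: $20. (They sum to $28.)

Consumers bear $8 per month; producers bear $20 per month.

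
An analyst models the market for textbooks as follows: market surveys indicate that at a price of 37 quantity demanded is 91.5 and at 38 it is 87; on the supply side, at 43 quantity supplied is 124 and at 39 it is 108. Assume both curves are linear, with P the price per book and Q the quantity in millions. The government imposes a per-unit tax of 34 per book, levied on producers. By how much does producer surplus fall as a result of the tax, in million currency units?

Producer surplus falls by 1080 million.

Demand slope: (87 − 91.5)/(38 − 37) = -4.5, so Qd = 258 − 4.5P.
Supply slope: (108 − 124)/(39 − 43) = 4, so Qs = 4P − 48.
Before the tax: set 258 − 4.5P = 4P − 48 → P* = 36, Q* = 96.
With the tax collected from producers, supply shifts: Qs = 4(P − 34) − 48.
New equilibrium: consumers pay 52, producers receive 18, Q = 24. (Wedge: Pb − Ps = 34.)
ΔPS is the trapezoid between Q = 24 and Q = 96 of height 18: ½ · (96 + 24) · 18 = 1080.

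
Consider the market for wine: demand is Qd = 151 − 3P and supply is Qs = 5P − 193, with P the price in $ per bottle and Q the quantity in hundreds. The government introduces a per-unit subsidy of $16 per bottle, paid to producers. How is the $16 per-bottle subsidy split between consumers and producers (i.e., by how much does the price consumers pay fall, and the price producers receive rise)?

Before the subsidy: set 151 − 3P = 5P − 193 → P* = $43, Q* = 22.
With a per-unit subsidy paid to producers, each receives P + 16 per unit sold, so supply becomes Qs = 5(P + 16) − 193.
New equilibrium: consumers pay $33, producers receive $49, Q = 52. (Wedge: Pb − Ps = −16.)
Gain to consumers: $10; to producers: $6. (They sum to $16.)

Consumers gain $10 per bottle; producers gain $6 per bottle.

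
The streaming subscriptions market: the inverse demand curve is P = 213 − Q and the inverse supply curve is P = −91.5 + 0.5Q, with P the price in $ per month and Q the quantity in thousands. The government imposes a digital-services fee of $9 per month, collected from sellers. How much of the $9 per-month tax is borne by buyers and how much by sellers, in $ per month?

Buyers bear $6 per month; sellers bear $3 per month.

Rewrite in direct form: Qd = 213 − P and Qs = 2P + 183.
Without the tax, 213 − P = 2P + 183 gives 3P = 30, so P* = $10 and Q* = 203.
With the tax collected from sellers, supply shifts: Qs = 2(P − 9) + 183.
New equilibrium: buyers pay $16, sellers receive $7, Q = 197. (Wedge: Pb − Ps = 9.)
Burden on buyers: $6; on sellers: $3. (They sum to $9.)
The less price-elastic side of the market bears the larger share of a per-unit tax.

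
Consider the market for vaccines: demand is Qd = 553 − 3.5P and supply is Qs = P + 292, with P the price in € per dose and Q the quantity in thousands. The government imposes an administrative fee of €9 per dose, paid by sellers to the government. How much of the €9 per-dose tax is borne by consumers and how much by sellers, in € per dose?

Consumers bear €2 per dose; sellers bear €7 per dose.

Without the tax, 553 − 3.5P = P + 292 gives 4.5P = 261, so P* = €58 and Q* = 350.
With the tax collected from sellers, supply shifts: Qs = (P − 9) + 292.
Solving gives Q = 343 with consumers paying €60 and sellers receiving €51 (the €9 wedge).
Burden on consumers: €2; on sellers: €7. (They sum to €9.)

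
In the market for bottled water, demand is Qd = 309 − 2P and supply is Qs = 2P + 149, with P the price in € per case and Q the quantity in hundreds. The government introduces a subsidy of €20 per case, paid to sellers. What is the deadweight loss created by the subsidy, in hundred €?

Deadweight loss = €200 hundred.

Without the subsidy, 309 − 2P = 2P + 149 gives 4P = 160, so P* = €40 and Q* = 229.
With a per-unit subsidy paid to sellers, each receives P + 20 per unit sold, so supply becomes Qs = 2(P + 20) + 149.
Solving gives Q = 249 with consumers paying €30 and sellers receiving €50 (the €20 wedge).
Quantity rises by |ΔQ| = |229 − 249| = 20.
DWL = ½ · t · |ΔQ| = ½ · 20 · 20 = €200.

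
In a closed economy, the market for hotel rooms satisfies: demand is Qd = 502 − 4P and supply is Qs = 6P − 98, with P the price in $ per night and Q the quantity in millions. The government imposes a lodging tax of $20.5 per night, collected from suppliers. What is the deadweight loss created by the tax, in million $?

Deadweight loss = $504.3 million.

Without the tax, 502 − 4P = 6P − 98 gives 10P = 600, so P* = $60 and Q* = 262.
With the tax collected from suppliers, supply shifts: Qs = 6(P − 20.5) − 98.
Solving gives Q = 212.8 with buyers paying $72.3 and suppliers receiving $51.8 (the $20.5 wedge).
Quantity falls by |ΔQ| = |262 − 212.8| = 49.2.
DWL = ½ · t · |ΔQ| = ½ · 20.5 · 49.2 = $504.3.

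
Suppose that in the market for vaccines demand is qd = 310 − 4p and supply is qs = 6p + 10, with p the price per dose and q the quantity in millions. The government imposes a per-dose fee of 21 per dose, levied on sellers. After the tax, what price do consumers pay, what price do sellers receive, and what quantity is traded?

Consumers pay 42.6; sellers receive 21.6; quantity = 139.6.

Without the tax, 310 − 4p = 6p + 10 gives 10p = 300, so p* = 30 and q* = 190.
With the tax collected from sellers, supply shifts: qs = 6(p − 21) + 10.
Solving gives q = 139.6 with consumers paying 42.6 and sellers receiving 21.6 (the 21 wedge).
The less price-elastic side of the market bears the larger share of a per-unit tax.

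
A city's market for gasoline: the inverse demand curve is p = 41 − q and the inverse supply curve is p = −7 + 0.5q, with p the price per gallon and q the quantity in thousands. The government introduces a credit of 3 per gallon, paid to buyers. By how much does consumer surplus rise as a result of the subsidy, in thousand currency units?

Consumer surplus rises by 66 thousand.

Inverting to q(p) form: qd = 41 − p; qs = 2p + 14.
Before the subsidy: set 41 − p = 2p + 14 → p* = 9, q* = 32.
With a per-unit subsidy paid to buyers, each effectively pays p − 3, so demand becomes qd = 41 − (p − 3).
New equilibrium: buyers pay 7, suppliers receive 10, q = 34. (Wedge: pb − ps = −3.)
ΔCS is the trapezoid between Q = 34 and Q = 32 of height 2: ½ · (32 + 34) · 2 = 66.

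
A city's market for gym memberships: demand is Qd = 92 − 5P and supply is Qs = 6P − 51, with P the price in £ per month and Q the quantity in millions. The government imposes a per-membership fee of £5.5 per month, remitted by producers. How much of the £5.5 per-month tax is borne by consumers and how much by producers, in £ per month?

Before the tax: set 92 − 5P = 6P − 51 → P* = £13, Q* = 27.
With the tax collected from producers, supply shifts: Qs = 6(P − 5.5) − 51.
Solving gives Q = 12 with consumers paying £16 and producers receiving £10.5 (the £5.5 wedge).
Burden on consumers: £3; on producers: £2.5. (They sum to £5.5.)
The less price-elastic side of the market bears the larger share of a per-unit tax.

Consumers bear £3 per month; producers bear £2.5 per month.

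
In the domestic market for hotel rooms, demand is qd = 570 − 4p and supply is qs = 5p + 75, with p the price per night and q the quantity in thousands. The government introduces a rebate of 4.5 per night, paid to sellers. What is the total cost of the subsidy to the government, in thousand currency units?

Without the subsidy, 570 − 4p = 5p + 75 gives 9p = 495, so p* = 55 and q* = 350.
With a per-unit subsidy paid to sellers, each receives p + 4.5 per unit sold, so supply becomes qs = 5(p + 4.5) + 75.
Solving gives q = 360 with consumers paying 52.5 and sellers receiving 57 (the 4.5 wedge).
Outlay = t · Q = 4.5 · 360 = 1620.

Government outlay = 1620 thousand.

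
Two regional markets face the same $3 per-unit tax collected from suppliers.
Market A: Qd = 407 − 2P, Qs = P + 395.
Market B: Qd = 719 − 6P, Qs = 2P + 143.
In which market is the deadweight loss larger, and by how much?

Market B, by $3.75.

Market A: pre-tax P* = $4, Q* = 399; post-tax Q = 397; deadweight loss = $3.
Market B: pre-tax P* = $72, Q* = 287; post-tax Q = 282.5; deadweight loss = $6.75.
Difference: $3 vs $6.75 → market B is larger by $3.75.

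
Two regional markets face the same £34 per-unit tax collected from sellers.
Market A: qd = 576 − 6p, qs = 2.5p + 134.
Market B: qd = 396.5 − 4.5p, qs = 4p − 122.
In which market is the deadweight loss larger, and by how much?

Market A: pre-tax p* = £52, q* = 264; post-tax q = 204; deadweight loss = £1020.
Market B: pre-tax p* = £61, q* = 122; post-tax q = 50; deadweight loss = £1224.
Difference: £1020 vs £1224 → market B is larger by £204.

Market B, by £204.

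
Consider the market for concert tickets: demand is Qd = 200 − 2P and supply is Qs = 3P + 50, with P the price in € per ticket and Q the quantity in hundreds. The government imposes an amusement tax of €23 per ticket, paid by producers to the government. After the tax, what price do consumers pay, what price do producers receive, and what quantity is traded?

Consumers pay €43.8; producers receive €20.8; quantity = 112.4.

Without the tax, 200 − 2P = 3P + 50 gives 5P = 150, so P* = €30 and Q* = 140.
With the tax collected from producers, supply shifts: Qs = 3(P − 23) + 50.
Solving gives Q = 112.4 with consumers paying €43.8 and producers receiving €20.8 (the €23 wedge).
The less price-elastic side of the market bears the larger share of a per-unit tax.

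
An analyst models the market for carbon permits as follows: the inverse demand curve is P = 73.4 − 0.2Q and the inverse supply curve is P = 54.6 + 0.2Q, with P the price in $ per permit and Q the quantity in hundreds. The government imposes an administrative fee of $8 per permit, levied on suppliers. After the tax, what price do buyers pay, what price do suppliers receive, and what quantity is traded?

Inverting to Q(P) form: Qd = 367 − 5P; Qs = 5P − 273.
Before the tax: set 367 − 5P = 5P − 273 → P* = $64, Q* = 47.
With the tax collected from suppliers, supply shifts: Qs = 5(P − 8) − 273.
Solving gives Q = 27 with buyers paying $68 and suppliers receiving $60 (the $8 wedge).
The less price-elastic side of the market bears the larger share of a per-unit tax.

Buyers pay $68; suppliers receive $60; quantity = 27.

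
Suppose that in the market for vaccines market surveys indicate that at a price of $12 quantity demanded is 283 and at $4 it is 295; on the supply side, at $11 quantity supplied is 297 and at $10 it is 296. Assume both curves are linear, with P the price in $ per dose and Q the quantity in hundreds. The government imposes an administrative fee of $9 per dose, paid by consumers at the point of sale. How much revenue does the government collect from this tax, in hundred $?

Demand slope: (295 − 283)/(4 − 12) = -1.5, so Qd = 301 − 1.5P.
Supply slope: (296 − 297)/(10 − 11) = 1, so Qs = P + 286.
Before the tax: set 301 − 1.5P = P + 286 → P* = $6, Q* = 292.
With the tax collected from consumers, demand (in seller-price terms) shifts: Qd = 301 − 1.5(P + 9).
New equilibrium: consumers pay $9.6, suppliers receive $0.6, Q = 286.6. (Wedge: Pb − Ps = 9.)
Revenue = t · Q = 9 · 286.6 = $2579.4.

Tax revenue = $2579.4 hundred.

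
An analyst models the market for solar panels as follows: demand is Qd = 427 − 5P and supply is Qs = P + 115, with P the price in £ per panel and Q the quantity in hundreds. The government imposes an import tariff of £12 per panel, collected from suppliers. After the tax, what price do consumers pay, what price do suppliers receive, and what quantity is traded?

Consumers pay £54; suppliers receive £42; quantity = 157.

Before the tax: set 427 − 5P = P + 115 → P* = £52, Q* = 167.
With the tax collected from suppliers, supply shifts: Qs = (P − 12) + 115.
New equilibrium: consumers pay £54, suppliers receive £42, Q = 157. (Wedge: Pb − Ps = 12.)
The less price-elastic side of the market bears the larger share of a per-unit tax.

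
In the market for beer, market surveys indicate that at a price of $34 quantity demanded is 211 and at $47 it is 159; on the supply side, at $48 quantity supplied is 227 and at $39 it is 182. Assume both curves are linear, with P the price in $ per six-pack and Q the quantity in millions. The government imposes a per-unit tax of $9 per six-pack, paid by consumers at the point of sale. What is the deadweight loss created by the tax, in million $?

Demand slope: (159 − 211)/(47 − 34) = -4, so Qd = 347 − 4P.
Supply slope: (182 − 227)/(39 − 48) = 5, so Qs = 5P − 13.
Before the tax: set 347 − 4P = 5P − 13 → P* = $40, Q* = 187.
With the tax collected from consumers, demand (in seller-price terms) shifts: Qd = 347 − 4(P + 9).
New equilibrium: consumers pay $45, producers receive $36, Q = 167. (Wedge: Pb − Ps = 9.)
Quantity falls by |ΔQ| = |187 − 167| = 20.
DWL = ½ · t · |ΔQ| = ½ · 9 · 20 = $90.

Deadweight loss = $90 million.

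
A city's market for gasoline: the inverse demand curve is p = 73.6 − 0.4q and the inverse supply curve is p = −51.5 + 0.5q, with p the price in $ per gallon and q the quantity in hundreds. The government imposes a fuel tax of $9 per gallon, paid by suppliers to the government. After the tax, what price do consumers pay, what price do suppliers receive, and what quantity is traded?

Consumers pay $22; suppliers receive $13; quantity = 129.

Rewrite in direct form: qd = 184 − 2.5p and qs = 2p + 103.
Without the tax, 184 − 2.5p = 2p + 103 gives 4.5p = 81, so p* = $18 and q* = 139.
With the tax collected from suppliers, supply shifts: qs = 2(p − 9) + 103.
Solving gives q = 129 with consumers paying $22 and suppliers receiving $13 (the $9 wedge).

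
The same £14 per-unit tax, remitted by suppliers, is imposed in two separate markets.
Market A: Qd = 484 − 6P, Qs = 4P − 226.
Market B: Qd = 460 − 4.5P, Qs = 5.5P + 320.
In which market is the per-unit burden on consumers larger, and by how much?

Market A: pre-tax P* = £71, Q* = 58; post-tax Q = 24.4; per-unit burden on consumers = £5.6.
Market B: pre-tax P* = £14, Q* = 397; post-tax Q = 362.35; per-unit burden on consumers = £7.7.
Difference: £5.6 vs £7.7 → market B is larger by £2.1.

Market B, by £2.1.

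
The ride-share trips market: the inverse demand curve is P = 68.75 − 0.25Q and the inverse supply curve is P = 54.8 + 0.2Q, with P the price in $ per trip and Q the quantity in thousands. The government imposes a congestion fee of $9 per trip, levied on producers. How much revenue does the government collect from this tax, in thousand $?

Tax revenue = $99 thousand.

Inverting to Q(P) form: Qd = 275 − 4P; Qs = 5P − 274.
Without the tax, 275 − 4P = 5P − 274 gives 9P = 549, so P* = $61 and Q* = 31.
With the tax collected from producers, supply shifts: Qs = 5(P − 9) − 274.
Solving gives Q = 11 with buyers paying $66 and producers receiving $57 (the $9 wedge).
Revenue = t · Q = 9 · 11 = $99.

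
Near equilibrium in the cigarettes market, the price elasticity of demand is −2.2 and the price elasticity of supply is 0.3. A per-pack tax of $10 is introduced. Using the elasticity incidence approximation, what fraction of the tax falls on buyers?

Buyers' share ≈ 0.12.

Incidence ratio: buyers' share ≈ εs / (εs + |εd|) = 0.3 / (0.3 + 2.2) = 0.12.
Supply is the less elastic side, so buyers bear the smaller share.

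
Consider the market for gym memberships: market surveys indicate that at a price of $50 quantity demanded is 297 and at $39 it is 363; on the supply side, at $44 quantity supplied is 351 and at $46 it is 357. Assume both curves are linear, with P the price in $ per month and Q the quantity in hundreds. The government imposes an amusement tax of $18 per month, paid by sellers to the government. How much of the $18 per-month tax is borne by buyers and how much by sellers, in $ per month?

Demand slope: (363 − 297)/(39 − 50) = -6, so Qd = 597 − 6P.
Supply slope: (357 − 351)/(46 − 44) = 3, so Qs = 3P + 219.
Before the tax: set 597 − 6P = 3P + 219 → P* = $42, Q* = 345.
With the tax collected from sellers, supply shifts: Qs = 3(P − 18) + 219.
Solving gives Q = 309 with buyers paying $48 and sellers receiving $30 (the $18 wedge).
Burden on buyers: $6; on sellers: $12. (They sum to $18.)
The less price-elastic side of the market bears the larger share of a per-unit tax.

Buyers bear $6 per month; sellers bear $12 per month.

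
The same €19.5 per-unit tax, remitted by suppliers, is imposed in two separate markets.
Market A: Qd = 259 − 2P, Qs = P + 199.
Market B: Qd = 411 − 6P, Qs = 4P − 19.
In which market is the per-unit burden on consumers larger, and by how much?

Market A: pre-tax P* = €20, Q* = 219; post-tax Q = 206; per-unit burden on consumers = €6.5.
Market B: pre-tax P* = €43, Q* = 153; post-tax Q = 106.2; per-unit burden on consumers = €7.8.
Difference: €6.5 vs €7.8 → market B is larger by €1.3.

Market B, by €1.3.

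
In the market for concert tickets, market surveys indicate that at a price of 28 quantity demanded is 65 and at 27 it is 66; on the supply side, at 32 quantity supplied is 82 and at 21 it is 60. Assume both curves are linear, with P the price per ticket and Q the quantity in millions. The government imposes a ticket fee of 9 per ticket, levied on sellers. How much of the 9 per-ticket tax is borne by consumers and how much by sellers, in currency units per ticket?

Consumers bear 6 per ticket; sellers bear 3 per ticket.

Demand slope: (66 − 65)/(27 − 28) = -1, so Qd = 93 − P.
Supply slope: (60 − 82)/(21 − 32) = 2, so Qs = 2P + 18.
Without the tax, 93 − P = 2P + 18 gives 3P = 75, so P* = 25 and Q* = 68.
With the tax collected from sellers, supply shifts: Qs = 2(P − 9) + 18.
Solving gives Q = 62 with consumers paying 31 and sellers receiving 22 (the 9 wedge).
Burden on consumers: 6; on sellers: 3. (They sum to 9.)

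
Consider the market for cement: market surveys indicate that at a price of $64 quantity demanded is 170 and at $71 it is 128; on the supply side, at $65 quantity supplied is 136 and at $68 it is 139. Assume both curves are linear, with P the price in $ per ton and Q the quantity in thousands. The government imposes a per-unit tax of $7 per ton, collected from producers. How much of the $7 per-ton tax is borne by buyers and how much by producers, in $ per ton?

Demand slope: (128 − 170)/(71 − 64) = -6, so Qd = 554 − 6P.
Supply slope: (139 − 136)/(68 − 65) = 1, so Qs = P + 71.
Without the tax, 554 − 6P = P + 71 gives 7P = 483, so P* = $69 and Q* = 140.
With the tax collected from producers, supply shifts: Qs = (P − 7) + 71.
Solving gives Q = 134 with buyers paying $70 and producers receiving $63 (the $7 wedge).
Burden on buyers: $1; on producers: $6. (They sum to $7.)
The less price-elastic side of the market bears the larger share of a per-unit tax.

Buyers bear $1 per ton; producers bear $6 per ton.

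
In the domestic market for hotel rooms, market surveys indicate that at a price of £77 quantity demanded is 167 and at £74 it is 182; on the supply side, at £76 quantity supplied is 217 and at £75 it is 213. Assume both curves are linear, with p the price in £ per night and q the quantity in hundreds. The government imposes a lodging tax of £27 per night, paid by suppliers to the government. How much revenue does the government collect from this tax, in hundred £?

Tax revenue = £3699 hundred.

Demand slope: (182 − 167)/(74 − 77) = -5, so qd = 552 − 5p.
Supply slope: (213 − 217)/(75 − 76) = 4, so qs = 4p − 87.
Without the tax, 552 − 5p = 4p − 87 gives 9p = 639, so p* = £71 and q* = 197.
With the tax collected from suppliers, supply shifts: qs = 4(p − 27) − 87.
New equilibrium: consumers pay £83, suppliers receive £56, q = 137. (Wedge: pb − ps = 27.)
Revenue = t · Q = 27 · 137 = £3699.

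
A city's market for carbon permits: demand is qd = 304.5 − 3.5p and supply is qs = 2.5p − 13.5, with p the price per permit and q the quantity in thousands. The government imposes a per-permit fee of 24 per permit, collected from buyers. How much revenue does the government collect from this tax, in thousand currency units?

Before the tax: set 304.5 − 3.5p = 2.5p − 13.5 → p* = 53, q* = 119.
With the tax collected from buyers, demand (in seller-price terms) shifts: qd = 304.5 − 3.5(p + 24).
Solving gives q = 84 with buyers paying 63 and producers receiving 39 (the 24 wedge).
Revenue = t · Q = 24 · 84 = 2016.

Tax revenue = 2016 thousand.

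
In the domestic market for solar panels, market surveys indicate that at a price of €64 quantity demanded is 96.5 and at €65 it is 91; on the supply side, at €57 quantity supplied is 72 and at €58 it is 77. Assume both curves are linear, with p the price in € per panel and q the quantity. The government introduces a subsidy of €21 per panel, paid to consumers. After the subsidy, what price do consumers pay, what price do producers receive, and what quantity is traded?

Consumers pay €53; producers receive €74; quantity = 157.

Demand slope: (91 − 96.5)/(65 − 64) = -5.5, so qd = 448.5 − 5.5p.
Supply slope: (77 − 72)/(58 − 57) = 5, so qs = 5p − 213.
Before the subsidy: set 448.5 − 5.5p = 5p − 213 → p* = €63, q* = 102.
With a per-unit subsidy paid to consumers, each effectively pays p − 21, so demand becomes qd = 448.5 − 5.5(p − 21).
New equilibrium: consumers pay €53, producers receive €74, q = 157. (Wedge: pb − ps = −21.)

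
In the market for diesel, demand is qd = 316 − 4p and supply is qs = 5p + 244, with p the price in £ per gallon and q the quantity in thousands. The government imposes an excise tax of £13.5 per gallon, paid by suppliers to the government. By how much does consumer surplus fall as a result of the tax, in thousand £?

Consumer surplus falls by £2017.5 thousand.

Before the tax: set 316 − 4p = 5p + 244 → p* = £8, q* = 284.
With the tax collected from suppliers, supply shifts: qs = 5(p − 13.5) + 244.
New equilibrium: consumers pay £15.5, suppliers receive £2, q = 254. (Wedge: pb − ps = 13.5.)
ΔCS is the trapezoid between Q = 254 and Q = 284 of height £7.5: ½ · (284 + 254) · 7.5 = £2017.5.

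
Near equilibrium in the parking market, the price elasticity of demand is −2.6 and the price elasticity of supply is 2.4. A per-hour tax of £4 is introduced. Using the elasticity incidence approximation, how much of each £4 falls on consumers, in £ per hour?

Incidence ratio: consumers' share ≈ εs / (εs + |εd|) = 2.4 / (2.4 + 2.6) = 0.48.
So consumers bear ≈ 0.48 × £4 = £1.92; suppliers bear £2.08.

Consumers bear ≈ £1.92 per hour.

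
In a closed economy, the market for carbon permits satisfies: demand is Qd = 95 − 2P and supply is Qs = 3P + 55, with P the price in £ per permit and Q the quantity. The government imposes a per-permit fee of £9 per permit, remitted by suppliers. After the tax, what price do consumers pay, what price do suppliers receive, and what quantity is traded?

Before the tax: set 95 − 2P = 3P + 55 → P* = £8, Q* = 79.
With the tax collected from suppliers, supply shifts: Qs = 3(P − 9) + 55.
Solving gives Q = 68.2 with consumers paying £13.4 and suppliers receiving £4.4 (the £9 wedge).
The less price-elastic side of the market bears the larger share of a per-unit tax.

Consumers pay £13.4; suppliers receive £4.4; quantity = 68.2.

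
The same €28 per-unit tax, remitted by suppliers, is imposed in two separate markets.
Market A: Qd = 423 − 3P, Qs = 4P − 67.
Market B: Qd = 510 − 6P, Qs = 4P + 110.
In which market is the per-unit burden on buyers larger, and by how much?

Market A: pre-tax P* = €70, Q* = 213; post-tax Q = 165; per-unit burden on buyers = €16.
Market B: pre-tax P* = €40, Q* = 270; post-tax Q = 202.8; per-unit burden on buyers = €11.2.
Difference: €16 vs €11.2 → market A is larger by €4.8.

Market A, by €4.8.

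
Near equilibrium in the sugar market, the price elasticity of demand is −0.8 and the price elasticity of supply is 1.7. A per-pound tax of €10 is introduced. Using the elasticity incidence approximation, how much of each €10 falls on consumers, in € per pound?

Consumers bear ≈ €6.8 per pound.

Incidence ratio: consumers' share ≈ εs / (εs + |εd|) = 1.7 / (1.7 + 0.8) = 0.68.
So consumers bear ≈ 0.68 × €10 = €6.8; sellers bear €3.2.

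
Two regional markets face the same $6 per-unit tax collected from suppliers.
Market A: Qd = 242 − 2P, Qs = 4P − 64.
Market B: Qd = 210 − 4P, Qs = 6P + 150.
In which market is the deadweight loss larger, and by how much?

Market B, by $19.2.

Market A: pre-tax P* = $51, Q* = 140; post-tax Q = 132; deadweight loss = $24.
Market B: pre-tax P* = $6, Q* = 186; post-tax Q = 171.6; deadweight loss = $43.2.
Difference: $24 vs $43.2 → market B is larger by $19.2.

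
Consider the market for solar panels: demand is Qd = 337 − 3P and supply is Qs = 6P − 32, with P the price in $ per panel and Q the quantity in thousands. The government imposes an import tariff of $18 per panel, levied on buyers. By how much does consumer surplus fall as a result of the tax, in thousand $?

Without the tax, 337 − 3P = 6P − 32 gives 9P = 369, so P* = $41 and Q* = 214.
With the tax collected from buyers, demand (in seller-price terms) shifts: Qd = 337 − 3(P + 18).
Solving gives Q = 178 with buyers paying $53 and suppliers receiving $35 (the $18 wedge).
ΔCS is the trapezoid between Q = 178 and Q = 214 of height $12: ½ · (214 + 178) · 12 = $2352.

Consumer surplus falls by $2352 thousand.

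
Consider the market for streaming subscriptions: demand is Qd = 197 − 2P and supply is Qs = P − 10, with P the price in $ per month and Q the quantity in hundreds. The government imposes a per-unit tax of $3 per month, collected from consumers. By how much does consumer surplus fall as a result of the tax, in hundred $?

Consumer surplus falls by $58 hundred.

Before the tax: set 197 − 2P = P − 10 → P* = $69, Q* = 59.
With the tax collected from consumers, demand (in seller-price terms) shifts: Qd = 197 − 2(P + 3).
New equilibrium: consumers pay $70, suppliers receive $67, Q = 57. (Wedge: Pb − Ps = 3.)
ΔCS is the trapezoid between Q = 57 and Q = 59 of height $1: ½ · (59 + 57) · 1 = $58.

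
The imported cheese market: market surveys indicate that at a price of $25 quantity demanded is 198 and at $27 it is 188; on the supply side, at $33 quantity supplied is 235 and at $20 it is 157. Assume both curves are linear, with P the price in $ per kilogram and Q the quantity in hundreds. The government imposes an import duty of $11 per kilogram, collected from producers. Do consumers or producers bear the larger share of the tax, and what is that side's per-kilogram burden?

Demand slope: (188 − 198)/(27 − 25) = -5, so Qd = 323 − 5P.
Supply slope: (157 − 235)/(20 − 33) = 6, so Qs = 6P + 37.
Without the tax, 323 − 5P = 6P + 37 gives 11P = 286, so P* = $26 and Q* = 193.
With the tax collected from producers, supply shifts: Qs = 6(P − 11) + 37.
Solving gives Q = 163 with consumers paying $32 and producers receiving $21 (the $11 wedge).
Per-kilogram burden: consumers $6, producers $5.
Consumers take the larger share because demand is less price-elastic here (demand slope 5 vs supply slope 6).

Consumers bear the larger share: $6 per kilogram.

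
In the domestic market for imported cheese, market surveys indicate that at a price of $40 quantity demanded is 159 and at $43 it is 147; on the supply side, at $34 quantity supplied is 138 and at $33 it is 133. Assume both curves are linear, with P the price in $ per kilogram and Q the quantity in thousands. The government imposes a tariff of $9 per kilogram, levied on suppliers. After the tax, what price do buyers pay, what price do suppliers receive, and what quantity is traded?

Demand slope: (147 − 159)/(43 − 40) = -4, so Qd = 319 − 4P.
Supply slope: (133 − 138)/(33 − 34) = 5, so Qs = 5P − 32.
Before the tax: set 319 − 4P = 5P − 32 → P* = $39, Q* = 163.
With the tax collected from suppliers, supply shifts: Qs = 5(P − 9) − 32.
Solving gives Q = 143 with buyers paying $44 and suppliers receiving $35 (the $9 wedge).
The less price-elastic side of the market bears the larger share of a per-unit tax.

Buyers pay $44; suppliers receive $35; quantity = 143.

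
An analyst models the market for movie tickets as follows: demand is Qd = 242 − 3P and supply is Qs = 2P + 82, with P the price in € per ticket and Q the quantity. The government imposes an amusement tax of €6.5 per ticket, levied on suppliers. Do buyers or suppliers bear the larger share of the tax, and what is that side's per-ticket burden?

Before the tax: set 242 − 3P = 2P + 82 → P* = €32, Q* = 146.
With the tax collected from suppliers, supply shifts: Qs = 2(P − 6.5) + 82.
New equilibrium: buyers pay €34.6, suppliers receive €28.1, Q = 138.2. (Wedge: Pb − Ps = 6.5.)
Per-ticket burden: buyers €2.6, suppliers €3.9.
Suppliers take the larger share because supply is less price-elastic here (demand slope 3 vs supply slope 2).
The less price-elastic side of the market bears the larger share of a per-unit tax.

Suppliers bear the larger share: €3.9 per ticket.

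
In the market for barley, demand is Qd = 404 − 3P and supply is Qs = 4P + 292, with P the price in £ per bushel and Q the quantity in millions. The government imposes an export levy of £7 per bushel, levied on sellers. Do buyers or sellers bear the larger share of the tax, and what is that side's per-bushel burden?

Before the tax: set 404 − 3P = 4P + 292 → P* = £16, Q* = 356.
With the tax collected from sellers, supply shifts: Qs = 4(P − 7) + 292.
New equilibrium: buyers pay £20, sellers receive £13, Q = 344. (Wedge: Pb − Ps = 7.)
Per-bushel burden: buyers £4, sellers £3.
Buyers take the larger share because demand is less price-elastic here (demand slope 3 vs supply slope 4).

Buyers bear the larger share: £4 per bushel.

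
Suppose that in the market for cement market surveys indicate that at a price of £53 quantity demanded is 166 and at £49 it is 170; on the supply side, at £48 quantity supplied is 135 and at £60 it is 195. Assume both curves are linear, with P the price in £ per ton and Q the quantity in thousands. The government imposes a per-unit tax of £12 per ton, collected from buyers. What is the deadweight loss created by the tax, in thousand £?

Deadweight loss = £60 thousand.

Demand slope: (170 − 166)/(49 − 53) = -1, so Qd = 219 − P.
Supply slope: (195 − 135)/(60 − 48) = 5, so Qs = 5P − 105.
Before the tax: set 219 − P = 5P − 105 → P* = £54, Q* = 165.
With the tax collected from buyers, demand (in seller-price terms) shifts: Qd = 219 − (P + 12).
New equilibrium: buyers pay £64, suppliers receive £52, Q = 155. (Wedge: Pb − Ps = 12.)
Quantity falls by |ΔQ| = |165 − 155| = 10.
DWL = ½ · t · |ΔQ| = ½ · 12 · 10 = £60.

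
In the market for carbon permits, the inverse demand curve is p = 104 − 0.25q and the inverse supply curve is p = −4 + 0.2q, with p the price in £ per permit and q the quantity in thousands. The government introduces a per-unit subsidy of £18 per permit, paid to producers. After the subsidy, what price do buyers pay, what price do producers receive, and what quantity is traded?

Buyers pay £34; producers receive £52; quantity = 280.

Inverting to q(p) form: qd = 416 − 4p; qs = 5p + 20.
Without the subsidy, 416 − 4p = 5p + 20 gives 9p = 396, so p* = £44 and q* = 240.
With a per-unit subsidy paid to producers, each receives p + 18 per unit sold, so supply becomes qs = 5(p + 18) + 20.
New equilibrium: buyers pay £34, producers receive £52, q = 280. (Wedge: pb − ps = −18.)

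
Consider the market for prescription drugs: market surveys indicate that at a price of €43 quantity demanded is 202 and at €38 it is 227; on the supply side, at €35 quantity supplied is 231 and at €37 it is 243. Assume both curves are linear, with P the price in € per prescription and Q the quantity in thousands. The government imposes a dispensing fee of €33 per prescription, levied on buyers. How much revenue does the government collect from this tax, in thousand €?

Demand slope: (227 − 202)/(38 − 43) = -5, so Qd = 417 − 5P.
Supply slope: (243 − 231)/(37 − 35) = 6, so Qs = 6P + 21.
Before the tax: set 417 − 5P = 6P + 21 → P* = €36, Q* = 237.
With the tax collected from buyers, demand (in seller-price terms) shifts: Qd = 417 − 5(P + 33).
Solving gives Q = 147 with buyers paying €54 and sellers receiving €21 (the €33 wedge).
Revenue = t · Q = 33 · 147 = €4851.

Tax revenue = €4851 thousand.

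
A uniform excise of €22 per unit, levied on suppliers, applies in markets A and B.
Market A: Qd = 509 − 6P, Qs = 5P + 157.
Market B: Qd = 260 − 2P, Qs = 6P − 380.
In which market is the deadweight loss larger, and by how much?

Market A: pre-tax P* = €32, Q* = 317; post-tax Q = 257; deadweight loss = €660.
Market B: pre-tax P* = €80, Q* = 100; post-tax Q = 67; deadweight loss = €363.
Difference: €660 vs €363 → market A is larger by €297.

Market A, by €297.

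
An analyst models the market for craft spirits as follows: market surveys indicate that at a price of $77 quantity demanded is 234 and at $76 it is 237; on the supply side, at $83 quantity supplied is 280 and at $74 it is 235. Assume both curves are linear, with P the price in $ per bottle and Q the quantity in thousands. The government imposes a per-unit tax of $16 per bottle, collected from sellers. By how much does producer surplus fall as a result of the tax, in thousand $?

Demand slope: (237 − 234)/(76 − 77) = -3, so Qd = 465 − 3P.
Supply slope: (235 − 280)/(74 − 83) = 5, so Qs = 5P − 135.
Without the tax, 465 − 3P = 5P − 135 gives 8P = 600, so P* = $75 and Q* = 240.
With the tax collected from sellers, supply shifts: Qs = 5(P − 16) − 135.
New equilibrium: consumers pay $85, sellers receive $69, Q = 210. (Wedge: Pb − Ps = 16.)
ΔPS is the trapezoid between Q = 210 and Q = 240 of height $6: ½ · (240 + 210) · 6 = $1350.

Producer surplus falls by $1350 thousand.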